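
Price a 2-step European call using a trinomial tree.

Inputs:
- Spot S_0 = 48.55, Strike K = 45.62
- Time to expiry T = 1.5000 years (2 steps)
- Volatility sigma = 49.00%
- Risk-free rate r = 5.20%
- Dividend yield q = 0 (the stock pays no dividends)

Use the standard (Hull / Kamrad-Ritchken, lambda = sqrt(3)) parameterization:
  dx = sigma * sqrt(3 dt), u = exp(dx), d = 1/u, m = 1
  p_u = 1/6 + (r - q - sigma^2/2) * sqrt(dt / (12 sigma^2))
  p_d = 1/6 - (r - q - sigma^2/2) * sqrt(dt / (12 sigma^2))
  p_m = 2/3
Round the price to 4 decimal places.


Answer: Price = V(0,0) = 13.0669

Derivation:
dt = T/N = 0.750000; dx = sigma*sqrt(3*dt) = 0.735000
u = exp(dx) = 2.085482; d = 1/u = 0.479505
p_u = 0.131947, p_m = 0.666667, p_d = 0.201386
Discount per step: exp(-r*dt) = 0.961751
Stock lattice S(k, j) with j the centered position index:
  k=0: S(0,+0) = 48.5500
  k=1: S(1,-1) = 23.2800; S(1,+0) = 48.5500; S(1,+1) = 101.2502
  k=2: S(2,-2) = 11.1629; S(2,-1) = 23.2800; S(2,+0) = 48.5500; S(2,+1) = 101.2502; S(2,+2) = 211.1554
Terminal payoffs V(N, j) = max(S_T - K, 0):
  V(2,-2) = 0.000000; V(2,-1) = 0.000000; V(2,+0) = 2.930000; V(2,+1) = 55.630151; V(2,+2) = 165.535366
Backward induction: V(k, j) = exp(-r*dt) * [p_u * V(k+1, j+1) + p_m * V(k+1, j) + p_d * V(k+1, j-1)]
  V(1,-1) = exp(-r*dt) * [p_u*2.930000 + p_m*0.000000 + p_d*0.000000] = 0.371818
  V(1,+0) = exp(-r*dt) * [p_u*55.630151 + p_m*2.930000 + p_d*0.000000] = 8.938107
  V(1,+1) = exp(-r*dt) * [p_u*165.535366 + p_m*55.630151 + p_d*2.930000] = 57.242219
  V(0,+0) = exp(-r*dt) * [p_u*57.242219 + p_m*8.938107 + p_d*0.371818] = 13.066896


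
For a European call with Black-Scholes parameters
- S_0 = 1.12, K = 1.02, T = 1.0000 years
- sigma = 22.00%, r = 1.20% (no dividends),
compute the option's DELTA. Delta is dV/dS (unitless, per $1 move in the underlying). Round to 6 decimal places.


Answer: Delta = 0.722292

Derivation:
d1 = 0.5896639000; d2 = 0.3696639000
phi(d1) = 0.3352796596; exp(-qT) = 1.0000000000; exp(-rT) = 0.9880717129
N(d1) = 0.7222919989
Delta = exp(-qT) * N(d1) = 1.0000000000 * 0.7222919989 = 0.722292


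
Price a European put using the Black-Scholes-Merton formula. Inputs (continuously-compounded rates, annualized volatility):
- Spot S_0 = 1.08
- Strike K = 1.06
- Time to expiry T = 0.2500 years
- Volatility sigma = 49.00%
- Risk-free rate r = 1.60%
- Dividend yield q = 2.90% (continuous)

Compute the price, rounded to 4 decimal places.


d1 = (ln(S/K) + (r - q + 0.5*sigma^2) * T) / (sigma * sqrt(T)) = 0.18552911
d2 = d1 - sigma * sqrt(T) = -0.05947089
exp(-rT) = 0.99600799; exp(-qT) = 0.99277622
P = K * exp(-rT) * N(-d2) - S_0 * exp(-qT) * N(-d1)
N(-d1) = 0.42640702; N(-d2) = 0.52371147
P = 1.0600 * 0.99600799 * 0.52371147 - 1.0800 * 0.99277622 * 0.42640702 = 0.0957

Answer: Price = 0.0957


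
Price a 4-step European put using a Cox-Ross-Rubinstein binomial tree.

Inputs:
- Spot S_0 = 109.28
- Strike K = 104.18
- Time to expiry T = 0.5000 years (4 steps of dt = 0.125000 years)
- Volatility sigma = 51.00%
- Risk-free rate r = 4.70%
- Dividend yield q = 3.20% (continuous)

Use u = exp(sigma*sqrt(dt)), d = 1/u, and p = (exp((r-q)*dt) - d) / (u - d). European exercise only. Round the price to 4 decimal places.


dt = T/N = 0.125000
u = exp(sigma*sqrt(dt)) = 1.197591; d = 1/u = 0.835009
p = (exp((r-q)*dt) - d) / (u - d) = 0.460220
Discount per step: exp(-r*dt) = 0.994142
Stock lattice S(k, i) with i counting down-moves:
  k=0: S(0,0) = 109.2800
  k=1: S(1,0) = 130.8728; S(1,1) = 91.2498
  k=2: S(2,0) = 156.7321; S(2,1) = 109.2800; S(2,2) = 76.1945
  k=3: S(3,0) = 187.7010; S(3,1) = 130.8728; S(3,2) = 91.2498; S(3,3) = 63.6231
  k=4: S(4,0) = 224.7890; S(4,1) = 156.7321; S(4,2) = 109.2800; S(4,3) = 76.1945; S(4,4) = 53.1259
Terminal payoffs V(N, i) = max(K - S_T, 0):
  V(4,0) = 0.000000; V(4,1) = 0.000000; V(4,2) = 0.000000; V(4,3) = 27.985526; V(4,4) = 51.054105
Backward induction: V(k, i) = exp(-r*dt) * [p * V(k+1, i) + (1-p) * V(k+1, i+1)].
  V(3,0) = exp(-r*dt) * [p*0.000000 + (1-p)*0.000000] = 0.000000
  V(3,1) = exp(-r*dt) * [p*0.000000 + (1-p)*0.000000] = 0.000000
  V(3,2) = exp(-r*dt) * [p*0.000000 + (1-p)*27.985526] = 15.017546
  V(3,3) = exp(-r*dt) * [p*27.985526 + (1-p)*51.054105] = 40.200615
  V(2,0) = exp(-r*dt) * [p*0.000000 + (1-p)*0.000000] = 0.000000
  V(2,1) = exp(-r*dt) * [p*0.000000 + (1-p)*15.017546] = 8.058690
  V(2,2) = exp(-r*dt) * [p*15.017546 + (1-p)*40.200615] = 28.443272
  V(1,0) = exp(-r*dt) * [p*0.000000 + (1-p)*8.058690] = 4.324441
  V(1,1) = exp(-r*dt) * [p*8.058690 + (1-p)*28.443272] = 18.950224
  V(0,0) = exp(-r*dt) * [p*4.324441 + (1-p)*18.950224] = 12.147572

Answer: Price = V(0,0) = 12.1476


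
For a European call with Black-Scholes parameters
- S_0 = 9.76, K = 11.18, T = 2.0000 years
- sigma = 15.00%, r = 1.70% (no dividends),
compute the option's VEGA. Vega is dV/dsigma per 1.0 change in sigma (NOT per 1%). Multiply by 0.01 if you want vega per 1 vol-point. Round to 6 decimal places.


Answer: Vega = 5.134566

Derivation:
d1 = -0.3739843798; d2 = -0.5861164141
phi(d1) = 0.3719965528; exp(-qT) = 1.0000000000; exp(-rT) = 0.9665715046
Vega = S * exp(-qT) * phi(d1) * sqrt(T) = 9.7600 * 1.0000000000 * 0.3719965528 * 1.4142135624 = 5.134566


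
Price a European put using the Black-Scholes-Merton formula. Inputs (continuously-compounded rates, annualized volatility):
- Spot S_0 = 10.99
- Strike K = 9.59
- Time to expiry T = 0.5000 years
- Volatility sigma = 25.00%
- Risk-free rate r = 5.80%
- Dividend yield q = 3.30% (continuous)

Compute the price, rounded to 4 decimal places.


d1 = (ln(S/K) + (r - q + 0.5*sigma^2) * T) / (sigma * sqrt(T)) = 0.92992959
d2 = d1 - sigma * sqrt(T) = 0.75315289
exp(-rT) = 0.97141646; exp(-qT) = 0.98363538
P = K * exp(-rT) * N(-d2) - S_0 * exp(-qT) * N(-d1)
N(-d1) = 0.17620377; N(-d2) = 0.22567902
P = 9.5900 * 0.97141646 * 0.22567902 - 10.9900 * 0.98363538 * 0.17620377 = 0.1976

Answer: Price = 0.1976


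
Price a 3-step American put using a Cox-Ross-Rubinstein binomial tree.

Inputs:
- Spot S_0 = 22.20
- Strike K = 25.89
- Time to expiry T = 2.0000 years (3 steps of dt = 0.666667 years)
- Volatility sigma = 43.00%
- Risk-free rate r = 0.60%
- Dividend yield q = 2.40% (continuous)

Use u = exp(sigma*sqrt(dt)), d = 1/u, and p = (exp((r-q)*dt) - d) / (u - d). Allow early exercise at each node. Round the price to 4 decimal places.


Answer: Price = V(0,0) = 8.3350

Derivation:
dt = T/N = 0.666667
u = exp(sigma*sqrt(dt)) = 1.420620; d = 1/u = 0.703918
p = (exp((r-q)*dt) - d) / (u - d) = 0.396474
Discount per step: exp(-r*dt) = 0.996008
Stock lattice S(k, i) with i counting down-moves:
  k=0: S(0,0) = 22.2000
  k=1: S(1,0) = 31.5378; S(1,1) = 15.6270
  k=2: S(2,0) = 44.8032; S(2,1) = 22.2000; S(2,2) = 11.0001
  k=3: S(3,0) = 63.6483; S(3,1) = 31.5378; S(3,2) = 15.6270; S(3,3) = 7.7432
Terminal payoffs V(N, i) = max(K - S_T, 0):
  V(3,0) = 0.000000; V(3,1) = 0.000000; V(3,2) = 10.263022; V(3,3) = 18.146826
Backward induction: V(k, i) = exp(-r*dt) * [p * V(k+1, i) + (1-p) * V(k+1, i+1)]; then take max(V_cont, immediate exercise) for American.
  V(2,0) = exp(-r*dt) * [p*0.000000 + (1-p)*0.000000] = 0.000000; exercise = 0.000000; V(2,0) = max -> 0.000000
  V(2,1) = exp(-r*dt) * [p*0.000000 + (1-p)*10.263022] = 6.169275; exercise = 3.690000; V(2,1) = max -> 6.169275
  V(2,2) = exp(-r*dt) * [p*10.263022 + (1-p)*18.146826] = 14.961139; exercise = 14.889890; V(2,2) = max -> 14.961139
  V(1,0) = exp(-r*dt) * [p*0.000000 + (1-p)*6.169275] = 3.708454; exercise = 0.000000; V(1,0) = max -> 3.708454
  V(1,1) = exp(-r*dt) * [p*6.169275 + (1-p)*14.961139] = 11.429583; exercise = 10.263022; V(1,1) = max -> 11.429583
  V(0,0) = exp(-r*dt) * [p*3.708454 + (1-p)*11.429583] = 8.334950; exercise = 3.690000; V(0,0) = max -> 8.334950


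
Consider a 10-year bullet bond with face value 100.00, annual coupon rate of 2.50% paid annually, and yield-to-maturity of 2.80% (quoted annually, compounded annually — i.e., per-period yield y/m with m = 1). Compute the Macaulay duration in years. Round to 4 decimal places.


Coupon per period c = face * coupon_rate / m = 2.500000
Periods per year m = 1; per-period yield y/m = 0.028000
Number of cashflows N = 10
Cashflows (t years, CF_t, discount factor 1/(1+y/m)^(m*t), PV):
  t = 1.0000: CF_t = 2.500000, DF = 0.972763, PV = 2.431907
  t = 2.0000: CF_t = 2.500000, DF = 0.946267, PV = 2.365668
  t = 3.0000: CF_t = 2.500000, DF = 0.920493, PV = 2.301233
  t = 4.0000: CF_t = 2.500000, DF = 0.895422, PV = 2.238554
  t = 5.0000: CF_t = 2.500000, DF = 0.871033, PV = 2.177582
  t = 6.0000: CF_t = 2.500000, DF = 0.847308, PV = 2.118270
  t = 7.0000: CF_t = 2.500000, DF = 0.824230, PV = 2.060574
  t = 8.0000: CF_t = 2.500000, DF = 0.801780, PV = 2.004449
  t = 9.0000: CF_t = 2.500000, DF = 0.779941, PV = 1.949853
  t = 10.0000: CF_t = 102.500000, DF = 0.758698, PV = 77.766530
Price P = sum_t PV_t = 97.414620
Macaulay numerator sum_t t * PV_t:
  t * PV_t at t = 1.0000: 2.431907
  t * PV_t at t = 2.0000: 4.731336
  t * PV_t at t = 3.0000: 6.903700
  t * PV_t at t = 4.0000: 8.954215
  t * PV_t at t = 5.0000: 10.887908
  t * PV_t at t = 6.0000: 12.709620
  t * PV_t at t = 7.0000: 14.424018
  t * PV_t at t = 8.0000: 16.035595
  t * PV_t at t = 9.0000: 17.548681
  t * PV_t at t = 10.0000: 777.665296
Macaulay duration D = (sum_t t * PV_t) / P = 872.292276 / 97.414620 = 8.954429

Answer: Macaulay duration = 8.9544 years


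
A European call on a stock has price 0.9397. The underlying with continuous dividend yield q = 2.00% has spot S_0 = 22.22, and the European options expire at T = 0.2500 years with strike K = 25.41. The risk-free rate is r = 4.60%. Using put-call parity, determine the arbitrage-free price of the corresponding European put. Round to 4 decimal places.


Answer: Put price = 3.9500

Derivation:
Put-call parity: C - P = S_0 * exp(-qT) - K * exp(-rT).
S_0 * exp(-qT) = 22.2200 * 0.99501248 = 22.10917729
K * exp(-rT) = 25.4100 * 0.98856587 = 25.11945881
P = C - S*exp(-qT) + K*exp(-rT)
P = 0.9397 - 22.10917729 + 25.11945881 = 3.9500


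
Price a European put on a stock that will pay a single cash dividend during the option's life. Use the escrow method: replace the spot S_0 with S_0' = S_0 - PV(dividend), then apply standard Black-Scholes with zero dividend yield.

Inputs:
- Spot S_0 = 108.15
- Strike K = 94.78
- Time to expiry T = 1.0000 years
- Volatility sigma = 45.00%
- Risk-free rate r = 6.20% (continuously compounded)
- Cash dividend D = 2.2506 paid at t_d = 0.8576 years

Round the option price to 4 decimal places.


Answer: Price = 10.1561

Derivation:
PV(D) = D * exp(-r * t_d) = 2.2506 * 0.94821766 = 2.13405867
S_0' = S_0 - PV(D) = 108.1500 - 2.13405867 = 106.01594133
d1 = (ln(S_0'/K) + (r + sigma^2/2)*T) / (sigma*sqrt(T)) = 0.61173568
d2 = d1 - sigma*sqrt(T) = 0.16173568
exp(-rT) = 0.93988289
N(-d1) = 0.27035633; N(-d2) = 0.43575700
P = K * exp(-rT) * N(-d2) - S_0' * N(-d1) = 94.7800 * 0.93988289 * 0.43575700 - 106.01594133 * 0.27035633 = 10.1561


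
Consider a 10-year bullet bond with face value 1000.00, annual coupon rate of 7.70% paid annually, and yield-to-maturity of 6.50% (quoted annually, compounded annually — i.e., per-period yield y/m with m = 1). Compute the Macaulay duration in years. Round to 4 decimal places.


Answer: Macaulay duration = 7.4439 years

Derivation:
Coupon per period c = face * coupon_rate / m = 77.000000
Periods per year m = 1; per-period yield y/m = 0.065000
Number of cashflows N = 10
Cashflows (t years, CF_t, discount factor 1/(1+y/m)^(m*t), PV):
  t = 1.0000: CF_t = 77.000000, DF = 0.938967, PV = 72.300469
  t = 2.0000: CF_t = 77.000000, DF = 0.881659, PV = 67.887765
  t = 3.0000: CF_t = 77.000000, DF = 0.827849, PV = 63.744380
  t = 4.0000: CF_t = 77.000000, DF = 0.777323, PV = 59.853878
  t = 5.0000: CF_t = 77.000000, DF = 0.729881, PV = 56.200824
  t = 6.0000: CF_t = 77.000000, DF = 0.685334, PV = 52.770727
  t = 7.0000: CF_t = 77.000000, DF = 0.643506, PV = 49.549979
  t = 8.0000: CF_t = 77.000000, DF = 0.604231, PV = 46.525801
  t = 9.0000: CF_t = 77.000000, DF = 0.567353, PV = 43.686199
  t = 10.0000: CF_t = 1077.000000, DF = 0.532726, PV = 573.745940
Price P = sum_t PV_t = 1086.265963
Macaulay numerator sum_t t * PV_t:
  t * PV_t at t = 1.0000: 72.300469
  t * PV_t at t = 2.0000: 135.775530
  t * PV_t at t = 3.0000: 191.233140
  t * PV_t at t = 4.0000: 239.415512
  t * PV_t at t = 5.0000: 281.004122
  t * PV_t at t = 6.0000: 316.624363
  t * PV_t at t = 7.0000: 346.849850
  t * PV_t at t = 8.0000: 372.206412
  t * PV_t at t = 9.0000: 393.175787
  t * PV_t at t = 10.0000: 5737.459403
Macaulay duration D = (sum_t t * PV_t) / P = 8086.044587 / 1086.265963 = 7.443890


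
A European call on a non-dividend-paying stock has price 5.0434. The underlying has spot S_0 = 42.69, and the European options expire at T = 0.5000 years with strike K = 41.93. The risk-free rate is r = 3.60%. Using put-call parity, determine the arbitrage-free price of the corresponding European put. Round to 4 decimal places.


Answer: Put price = 3.5354

Derivation:
Put-call parity: C - P = S_0 * exp(-qT) - K * exp(-rT).
S_0 * exp(-qT) = 42.6900 * 1.00000000 = 42.69000000
K * exp(-rT) = 41.9300 * 0.98216103 = 41.18201209
P = C - S*exp(-qT) + K*exp(-rT)
P = 5.0434 - 42.69000000 + 41.18201209 = 3.5354


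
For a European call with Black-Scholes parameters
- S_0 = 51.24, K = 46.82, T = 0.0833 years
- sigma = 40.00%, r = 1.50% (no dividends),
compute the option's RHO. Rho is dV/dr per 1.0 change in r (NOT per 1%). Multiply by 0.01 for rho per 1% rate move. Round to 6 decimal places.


d1 = 0.8499445726; d2 = 0.7344976151
phi(d1) = 0.2779979828; exp(-qT) = 1.0000000000; exp(-rT) = 0.9987512803
N(d2) = 0.7686772434
Rho = K*T*exp(-rT)*N(d2) = 46.8200 * 0.0833 * 0.9987512803 * 0.7686772434 = 2.994179

Answer: Rho = 2.994179


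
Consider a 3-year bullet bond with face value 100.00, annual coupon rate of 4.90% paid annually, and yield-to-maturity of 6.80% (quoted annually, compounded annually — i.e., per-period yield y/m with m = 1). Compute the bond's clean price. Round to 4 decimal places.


Coupon per period c = face * coupon_rate / m = 4.900000
Periods per year m = 1; per-period yield y/m = 0.068000
Number of cashflows N = 3
Cashflows (t years, CF_t, discount factor 1/(1+y/m)^(m*t), PV):
  t = 1.0000: CF_t = 4.900000, DF = 0.936330, PV = 4.588015
  t = 2.0000: CF_t = 4.900000, DF = 0.876713, PV = 4.295894
  t = 3.0000: CF_t = 104.900000, DF = 0.820892, PV = 86.111614
Price P = sum_t PV_t = 94.995523

Answer: Price = 94.9955


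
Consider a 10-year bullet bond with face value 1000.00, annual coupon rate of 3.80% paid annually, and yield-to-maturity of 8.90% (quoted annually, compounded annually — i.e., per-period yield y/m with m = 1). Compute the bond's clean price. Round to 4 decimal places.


Answer: Price = 671.2539

Derivation:
Coupon per period c = face * coupon_rate / m = 38.000000
Periods per year m = 1; per-period yield y/m = 0.089000
Number of cashflows N = 10
Cashflows (t years, CF_t, discount factor 1/(1+y/m)^(m*t), PV):
  t = 1.0000: CF_t = 38.000000, DF = 0.918274, PV = 34.894399
  t = 2.0000: CF_t = 38.000000, DF = 0.843226, PV = 32.042607
  t = 3.0000: CF_t = 38.000000, DF = 0.774313, PV = 29.423881
  t = 4.0000: CF_t = 38.000000, DF = 0.711031, PV = 27.019175
  t = 5.0000: CF_t = 38.000000, DF = 0.652921, PV = 24.810996
  t = 6.0000: CF_t = 38.000000, DF = 0.599560, PV = 22.783284
  t = 7.0000: CF_t = 38.000000, DF = 0.550560, PV = 20.921289
  t = 8.0000: CF_t = 38.000000, DF = 0.505565, PV = 19.211468
  t = 9.0000: CF_t = 38.000000, DF = 0.464247, PV = 17.641385
  t = 10.0000: CF_t = 1038.000000, DF = 0.426306, PV = 442.505381
Price P = sum_t PV_t = 671.253863


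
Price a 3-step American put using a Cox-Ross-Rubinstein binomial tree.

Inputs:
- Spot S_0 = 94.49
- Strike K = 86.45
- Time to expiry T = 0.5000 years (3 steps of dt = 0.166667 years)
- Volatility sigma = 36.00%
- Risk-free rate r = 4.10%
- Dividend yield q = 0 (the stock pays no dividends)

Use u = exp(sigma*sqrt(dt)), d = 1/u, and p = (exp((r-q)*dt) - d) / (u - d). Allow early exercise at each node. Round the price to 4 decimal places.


dt = T/N = 0.166667
u = exp(sigma*sqrt(dt)) = 1.158319; d = 1/u = 0.863320
p = (exp((r-q)*dt) - d) / (u - d) = 0.486567
Discount per step: exp(-r*dt) = 0.993190
Stock lattice S(k, i) with i counting down-moves:
  k=0: S(0,0) = 94.4900
  k=1: S(1,0) = 109.4495; S(1,1) = 81.5751
  k=2: S(2,0) = 126.7774; S(2,1) = 94.4900; S(2,2) = 70.4255
  k=3: S(3,0) = 146.8486; S(3,1) = 109.4495; S(3,2) = 81.5751; S(3,3) = 60.7998
Terminal payoffs V(N, i) = max(K - S_T, 0):
  V(3,0) = 0.000000; V(3,1) = 0.000000; V(3,2) = 4.874855; V(3,3) = 25.650239
Backward induction: V(k, i) = exp(-r*dt) * [p * V(k+1, i) + (1-p) * V(k+1, i+1)]; then take max(V_cont, immediate exercise) for American.
  V(2,0) = exp(-r*dt) * [p*0.000000 + (1-p)*0.000000] = 0.000000; exercise = 0.000000; V(2,0) = max -> 0.000000
  V(2,1) = exp(-r*dt) * [p*0.000000 + (1-p)*4.874855] = 2.485867; exercise = 0.000000; V(2,1) = max -> 2.485867
  V(2,2) = exp(-r*dt) * [p*4.874855 + (1-p)*25.650239] = 15.435784; exercise = 16.024512; V(2,2) = max -> 16.024512
  V(1,0) = exp(-r*dt) * [p*0.000000 + (1-p)*2.485867] = 1.267634; exercise = 0.000000; V(1,0) = max -> 1.267634
  V(1,1) = exp(-r*dt) * [p*2.485867 + (1-p)*16.024512] = 9.372788; exercise = 4.874855; V(1,1) = max -> 9.372788
  V(0,0) = exp(-r*dt) * [p*1.267634 + (1-p)*9.372788] = 5.392115; exercise = 0.000000; V(0,0) = max -> 5.392115

Answer: Price = V(0,0) = 5.3921


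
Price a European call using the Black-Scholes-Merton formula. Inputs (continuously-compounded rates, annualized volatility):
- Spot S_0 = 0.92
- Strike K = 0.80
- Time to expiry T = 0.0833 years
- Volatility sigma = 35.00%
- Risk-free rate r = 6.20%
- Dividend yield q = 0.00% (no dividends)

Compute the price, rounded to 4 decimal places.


Answer: Price = 0.1271

Derivation:
d1 = (ln(S/K) + (r - q + 0.5*sigma^2) * T) / (sigma * sqrt(T)) = 1.48519578
d2 = d1 - sigma * sqrt(T) = 1.38417969
exp(-rT) = 0.99484871; exp(-qT) = 1.00000000
C = S_0 * exp(-qT) * N(d1) - K * exp(-rT) * N(d2)
N(d1) = 0.93125402; N(d2) = 0.91684828
C = 0.9200 * 1.00000000 * 0.93125402 - 0.8000 * 0.99484871 * 0.91684828 = 0.1271


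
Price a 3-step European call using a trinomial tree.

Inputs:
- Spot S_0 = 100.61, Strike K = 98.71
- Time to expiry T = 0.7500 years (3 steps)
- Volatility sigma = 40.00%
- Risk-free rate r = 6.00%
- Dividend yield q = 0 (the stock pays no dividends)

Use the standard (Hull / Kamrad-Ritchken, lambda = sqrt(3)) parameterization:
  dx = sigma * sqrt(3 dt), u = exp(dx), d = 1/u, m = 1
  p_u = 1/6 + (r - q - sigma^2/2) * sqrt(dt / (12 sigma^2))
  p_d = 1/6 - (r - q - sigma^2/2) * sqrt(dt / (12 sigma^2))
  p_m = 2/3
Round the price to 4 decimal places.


Answer: Price = V(0,0) = 15.8430

Derivation:
dt = T/N = 0.250000; dx = sigma*sqrt(3*dt) = 0.346410
u = exp(dx) = 1.413982; d = 1/u = 0.707222
p_u = 0.159450, p_m = 0.666667, p_d = 0.173884
Discount per step: exp(-r*dt) = 0.985112
Stock lattice S(k, j) with j the centered position index:
  k=0: S(0,+0) = 100.6100
  k=1: S(1,-1) = 71.1536; S(1,+0) = 100.6100; S(1,+1) = 142.2608
  k=2: S(2,-2) = 50.3214; S(2,-1) = 71.1536; S(2,+0) = 100.6100; S(2,+1) = 142.2608; S(2,+2) = 201.1542
  k=3: S(3,-3) = 35.5885; S(3,-2) = 50.3214; S(3,-1) = 71.1536; S(3,+0) = 100.6100; S(3,+1) = 142.2608; S(3,+2) = 201.1542; S(3,+3) = 284.4286
Terminal payoffs V(N, j) = max(S_T - K, 0):
  V(3,-3) = 0.000000; V(3,-2) = 0.000000; V(3,-1) = 0.000000; V(3,+0) = 1.900000; V(3,+1) = 43.550775; V(3,+2) = 102.444240; V(3,+3) = 185.718567
Backward induction: V(k, j) = exp(-r*dt) * [p_u * V(k+1, j+1) + p_m * V(k+1, j) + p_d * V(k+1, j-1)]
  V(2,-2) = exp(-r*dt) * [p_u*0.000000 + p_m*0.000000 + p_d*0.000000] = 0.000000
  V(2,-1) = exp(-r*dt) * [p_u*1.900000 + p_m*0.000000 + p_d*0.000000] = 0.298444
  V(2,+0) = exp(-r*dt) * [p_u*43.550775 + p_m*1.900000 + p_d*0.000000] = 8.088585
  V(2,+1) = exp(-r*dt) * [p_u*102.444240 + p_m*43.550775 + p_d*1.900000] = 45.018573
  V(2,+2) = exp(-r*dt) * [p_u*185.718567 + p_m*102.444240 + p_d*43.550775] = 103.911292
  V(1,-1) = exp(-r*dt) * [p_u*8.088585 + p_m*0.298444 + p_d*0.000000] = 1.466522
  V(1,+0) = exp(-r*dt) * [p_u*45.018573 + p_m*8.088585 + p_d*0.298444] = 12.434562
  V(1,+1) = exp(-r*dt) * [p_u*103.911292 + p_m*45.018573 + p_d*8.088585] = 47.273047
  V(0,+0) = exp(-r*dt) * [p_u*47.273047 + p_m*12.434562 + p_d*1.466522] = 15.842954


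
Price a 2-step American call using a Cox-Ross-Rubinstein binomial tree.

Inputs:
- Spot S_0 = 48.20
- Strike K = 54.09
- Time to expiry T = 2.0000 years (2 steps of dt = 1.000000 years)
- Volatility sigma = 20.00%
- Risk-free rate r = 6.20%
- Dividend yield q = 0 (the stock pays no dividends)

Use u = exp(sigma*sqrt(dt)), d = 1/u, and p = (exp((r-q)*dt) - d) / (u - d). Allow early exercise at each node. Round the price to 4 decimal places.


Answer: Price = V(0,0) = 5.8372

Derivation:
dt = T/N = 1.000000
u = exp(sigma*sqrt(dt)) = 1.221403; d = 1/u = 0.818731
p = (exp((r-q)*dt) - d) / (u - d) = 0.609011
Discount per step: exp(-r*dt) = 0.939883
Stock lattice S(k, i) with i counting down-moves:
  k=0: S(0,0) = 48.2000
  k=1: S(1,0) = 58.8716; S(1,1) = 39.4628
  k=2: S(2,0) = 71.9060; S(2,1) = 48.2000; S(2,2) = 32.3094
Terminal payoffs V(N, i) = max(S_T - K, 0):
  V(2,0) = 17.815950; V(2,1) = 0.000000; V(2,2) = 0.000000
Backward induction: V(k, i) = exp(-r*dt) * [p * V(k+1, i) + (1-p) * V(k+1, i+1)]; then take max(V_cont, immediate exercise) for American.
  V(1,0) = exp(-r*dt) * [p*17.815950 + (1-p)*0.000000] = 10.197829; exercise = 4.781613; V(1,0) = max -> 10.197829
  V(1,1) = exp(-r*dt) * [p*0.000000 + (1-p)*0.000000] = 0.000000; exercise = 0.000000; V(1,1) = max -> 0.000000
  V(0,0) = exp(-r*dt) * [p*10.197829 + (1-p)*0.000000] = 5.837225; exercise = 0.000000; V(0,0) = max -> 5.837225


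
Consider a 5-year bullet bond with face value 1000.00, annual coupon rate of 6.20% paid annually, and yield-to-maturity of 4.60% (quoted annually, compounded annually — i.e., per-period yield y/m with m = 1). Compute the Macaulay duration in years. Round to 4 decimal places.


Coupon per period c = face * coupon_rate / m = 62.000000
Periods per year m = 1; per-period yield y/m = 0.046000
Number of cashflows N = 5
Cashflows (t years, CF_t, discount factor 1/(1+y/m)^(m*t), PV):
  t = 1.0000: CF_t = 62.000000, DF = 0.956023, PV = 59.273423
  t = 2.0000: CF_t = 62.000000, DF = 0.913980, PV = 56.666752
  t = 3.0000: CF_t = 62.000000, DF = 0.873786, PV = 54.174715
  t = 4.0000: CF_t = 62.000000, DF = 0.835359, PV = 51.792271
  t = 5.0000: CF_t = 1062.000000, DF = 0.798623, PV = 848.137165
Price P = sum_t PV_t = 1070.044325
Macaulay numerator sum_t t * PV_t:
  t * PV_t at t = 1.0000: 59.273423
  t * PV_t at t = 2.0000: 113.333504
  t * PV_t at t = 3.0000: 162.524145
  t * PV_t at t = 4.0000: 207.169083
  t * PV_t at t = 5.0000: 4240.685824
Macaulay duration D = (sum_t t * PV_t) / P = 4782.985978 / 1070.044325 = 4.469895

Answer: Macaulay duration = 4.4699 years


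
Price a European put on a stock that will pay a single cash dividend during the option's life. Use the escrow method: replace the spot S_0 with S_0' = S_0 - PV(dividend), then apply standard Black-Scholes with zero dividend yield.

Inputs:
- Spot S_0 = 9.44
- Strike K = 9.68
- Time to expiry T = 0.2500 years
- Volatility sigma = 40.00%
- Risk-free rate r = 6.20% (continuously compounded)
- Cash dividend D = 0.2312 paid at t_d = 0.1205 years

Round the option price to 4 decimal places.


Answer: Price = 0.9176

Derivation:
PV(D) = D * exp(-r * t_d) = 0.2312 * 0.99255684 = 0.22947914
S_0' = S_0 - PV(D) = 9.4400 - 0.22947914 = 9.21052086
d1 = (ln(S_0'/K) + (r + sigma^2/2)*T) / (sigma*sqrt(T)) = -0.07107749
d2 = d1 - sigma*sqrt(T) = -0.27107749
exp(-rT) = 0.98461951
N(-d1) = 0.52833196; N(-d2) = 0.60683428
P = K * exp(-rT) * N(-d2) - S_0' * N(-d1) = 9.6800 * 0.98461951 * 0.60683428 - 9.21052086 * 0.52833196 = 0.9176


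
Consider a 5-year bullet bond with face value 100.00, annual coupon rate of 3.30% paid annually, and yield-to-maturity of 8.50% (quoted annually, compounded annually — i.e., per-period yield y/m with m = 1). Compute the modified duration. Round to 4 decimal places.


Answer: Modified duration = 4.2823

Derivation:
Coupon per period c = face * coupon_rate / m = 3.300000
Periods per year m = 1; per-period yield y/m = 0.085000
Number of cashflows N = 5
Cashflows (t years, CF_t, discount factor 1/(1+y/m)^(m*t), PV):
  t = 1.0000: CF_t = 3.300000, DF = 0.921659, PV = 3.041475
  t = 2.0000: CF_t = 3.300000, DF = 0.849455, PV = 2.803202
  t = 3.0000: CF_t = 3.300000, DF = 0.782908, PV = 2.583597
  t = 4.0000: CF_t = 3.300000, DF = 0.721574, PV = 2.381195
  t = 5.0000: CF_t = 103.300000, DF = 0.665045, PV = 68.699192
Price P = sum_t PV_t = 79.508661
First compute Macaulay numerator sum_t t * PV_t:
  t * PV_t at t = 1.0000: 3.041475
  t * PV_t at t = 2.0000: 5.606405
  t * PV_t at t = 3.0000: 7.750790
  t * PV_t at t = 4.0000: 9.524781
  t * PV_t at t = 5.0000: 343.495961
Macaulay duration D = 369.419411 / 79.508661 = 4.646279
Modified duration = D / (1 + y/m) = 4.646279 / (1 + 0.085000) = 4.282285


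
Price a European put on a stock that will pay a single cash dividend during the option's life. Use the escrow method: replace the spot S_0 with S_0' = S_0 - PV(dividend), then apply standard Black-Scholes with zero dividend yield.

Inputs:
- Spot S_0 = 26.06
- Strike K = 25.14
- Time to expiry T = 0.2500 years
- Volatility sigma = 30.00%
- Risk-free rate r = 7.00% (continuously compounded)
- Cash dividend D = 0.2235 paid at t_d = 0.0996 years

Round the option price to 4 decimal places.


PV(D) = D * exp(-r * t_d) = 0.2235 * 0.99305225 = 0.22194718
S_0' = S_0 - PV(D) = 26.0600 - 0.22194718 = 25.83805282
d1 = (ln(S_0'/K) + (r + sigma^2/2)*T) / (sigma*sqrt(T)) = 0.37425412
d2 = d1 - sigma*sqrt(T) = 0.22425412
exp(-rT) = 0.98265224
N(-d1) = 0.35410763; N(-d2) = 0.41127979
P = K * exp(-rT) * N(-d2) - S_0' * N(-d1) = 25.1400 * 0.98265224 * 0.41127979 - 25.83805282 * 0.35410763 = 1.0108

Answer: Price = 1.0108


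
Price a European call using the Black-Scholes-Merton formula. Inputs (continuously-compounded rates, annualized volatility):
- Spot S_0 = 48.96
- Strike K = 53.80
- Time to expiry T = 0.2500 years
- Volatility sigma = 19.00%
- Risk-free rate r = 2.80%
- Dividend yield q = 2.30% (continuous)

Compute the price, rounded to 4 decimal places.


d1 = (ln(S/K) + (r - q + 0.5*sigma^2) * T) / (sigma * sqrt(T)) = -0.93165609
d2 = d1 - sigma * sqrt(T) = -1.02665609
exp(-rT) = 0.99302444; exp(-qT) = 0.99426650
C = S_0 * exp(-qT) * N(d1) - K * exp(-rT) * N(d2)
N(d1) = 0.17575714; N(d2) = 0.15229122
C = 48.9600 * 0.99426650 * 0.17575714 - 53.8000 * 0.99302444 * 0.15229122 = 0.4196

Answer: Price = 0.4196


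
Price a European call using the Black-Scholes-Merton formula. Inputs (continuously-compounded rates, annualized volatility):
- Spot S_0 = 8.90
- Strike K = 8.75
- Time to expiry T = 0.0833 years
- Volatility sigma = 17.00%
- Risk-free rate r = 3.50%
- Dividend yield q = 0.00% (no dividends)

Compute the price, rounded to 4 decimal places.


d1 = (ln(S/K) + (r - q + 0.5*sigma^2) * T) / (sigma * sqrt(T)) = 0.43038377
d2 = d1 - sigma * sqrt(T) = 0.38131882
exp(-rT) = 0.99708875; exp(-qT) = 1.00000000
C = S_0 * exp(-qT) * N(d1) - K * exp(-rT) * N(d2)
N(d1) = 0.66654175; N(d2) = 0.64851665
C = 8.9000 * 1.00000000 * 0.66654175 - 8.7500 * 0.99708875 * 0.64851665 = 0.2742

Answer: Price = 0.2742


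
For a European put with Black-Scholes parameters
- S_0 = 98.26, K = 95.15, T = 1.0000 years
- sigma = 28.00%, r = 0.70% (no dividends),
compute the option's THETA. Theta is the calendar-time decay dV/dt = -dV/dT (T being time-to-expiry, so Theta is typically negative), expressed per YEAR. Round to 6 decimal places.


Answer: Theta = -4.946502

Derivation:
d1 = 0.2798658321; d2 = -0.0001341679
phi(d1) = 0.3836206999; exp(-qT) = 1.0000000000; exp(-rT) = 0.9930244429
Theta = -S*exp(-qT)*phi(d1)*sigma/(2*sqrt(T)) + r*K*exp(-rT)*N(-d2) - q*S*exp(-qT)*N(-d1)
N(-d1) = 0.3897902210; N(-d2) = 0.5000535252; sqrt(T) = 1.0000000000
Term 1 = -98.2600 * 1.0000000000 * 0.3836206999 * 0.2800 / (2 * 1.0000000000) = -5.2772397961
Term 2 = 0.0070 * 95.1500 * 0.9930244429 * 0.5000535252 = 0.3307373669
Term 3 = 0 (no dividend yield, q = 0)
Theta = -5.2772397961 + (0.3307373669) + (0.0000000000) = -4.946502


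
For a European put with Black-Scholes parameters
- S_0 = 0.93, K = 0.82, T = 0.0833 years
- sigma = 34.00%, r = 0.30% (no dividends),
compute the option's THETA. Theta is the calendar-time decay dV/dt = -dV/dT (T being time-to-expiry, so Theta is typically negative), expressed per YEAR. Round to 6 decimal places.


Answer: Theta = -0.089448

Derivation:
d1 = 1.3344033506; d2 = 1.2362734367
phi(d1) = 0.1637761563; exp(-qT) = 1.0000000000; exp(-rT) = 0.9997501312
Theta = -S*exp(-qT)*phi(d1)*sigma/(2*sqrt(T)) + r*K*exp(-rT)*N(-d2) - q*S*exp(-qT)*N(-d1)
N(-d1) = 0.0910358513; N(-d2) = 0.1081784707; sqrt(T) = 0.2886173938
Term 1 = -0.9300 * 1.0000000000 * 0.1637761563 * 0.3400 / (2 * 0.2886173938) = -0.0897139634
Term 2 = 0.0030 * 0.8200 * 0.9997501312 * 0.1081784707 = 0.0002660525
Term 3 = 0 (no dividend yield, q = 0)
Theta = -0.0897139634 + (0.0002660525) + (0.0000000000) = -0.089448


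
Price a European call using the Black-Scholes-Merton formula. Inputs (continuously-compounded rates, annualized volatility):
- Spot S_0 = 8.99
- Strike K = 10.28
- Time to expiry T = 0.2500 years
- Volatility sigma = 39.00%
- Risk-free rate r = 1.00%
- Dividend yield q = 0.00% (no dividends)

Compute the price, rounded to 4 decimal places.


d1 = (ln(S/K) + (r - q + 0.5*sigma^2) * T) / (sigma * sqrt(T)) = -0.57730724
d2 = d1 - sigma * sqrt(T) = -0.77230724
exp(-rT) = 0.99750312; exp(-qT) = 1.00000000
C = S_0 * exp(-qT) * N(d1) - K * exp(-rT) * N(d2)
N(d1) = 0.28186596; N(d2) = 0.21996624
C = 8.9900 * 1.00000000 * 0.28186596 - 10.2800 * 0.99750312 * 0.21996624 = 0.2784

Answer: Price = 0.2784


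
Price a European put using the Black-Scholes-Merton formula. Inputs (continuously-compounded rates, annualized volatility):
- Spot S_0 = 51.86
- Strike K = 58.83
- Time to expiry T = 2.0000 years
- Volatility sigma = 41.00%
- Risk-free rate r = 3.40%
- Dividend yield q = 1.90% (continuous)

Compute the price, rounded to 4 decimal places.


Answer: Price = 14.6409

Derivation:
d1 = (ln(S/K) + (r - q + 0.5*sigma^2) * T) / (sigma * sqrt(T)) = 0.12416769
d2 = d1 - sigma * sqrt(T) = -0.45565987
exp(-rT) = 0.93426047; exp(-qT) = 0.96271294
P = K * exp(-rT) * N(-d2) - S_0 * exp(-qT) * N(-d1)
N(-d1) = 0.45059125; N(-d2) = 0.67568271
P = 58.8300 * 0.93426047 * 0.67568271 - 51.8600 * 0.96271294 * 0.45059125 = 14.6409


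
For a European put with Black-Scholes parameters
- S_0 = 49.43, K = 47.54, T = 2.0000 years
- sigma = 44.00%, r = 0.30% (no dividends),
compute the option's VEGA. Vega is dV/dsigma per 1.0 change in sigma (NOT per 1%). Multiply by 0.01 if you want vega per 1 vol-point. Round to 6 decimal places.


d1 = 0.3834223289; d2 = -0.2388316385
phi(d1) = 0.3706693423; exp(-qT) = 1.0000000000; exp(-rT) = 0.9940179641
Vega = S * exp(-qT) * phi(d1) * sqrt(T) = 49.4300 * 1.0000000000 * 0.3706693423 * 1.4142135624 = 25.911483

Answer: Vega = 25.911483


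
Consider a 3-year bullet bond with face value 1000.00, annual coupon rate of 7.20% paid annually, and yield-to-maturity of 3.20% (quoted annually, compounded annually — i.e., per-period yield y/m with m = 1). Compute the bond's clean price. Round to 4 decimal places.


Coupon per period c = face * coupon_rate / m = 72.000000
Periods per year m = 1; per-period yield y/m = 0.032000
Number of cashflows N = 3
Cashflows (t years, CF_t, discount factor 1/(1+y/m)^(m*t), PV):
  t = 1.0000: CF_t = 72.000000, DF = 0.968992, PV = 69.767442
  t = 2.0000: CF_t = 72.000000, DF = 0.938946, PV = 67.604110
  t = 3.0000: CF_t = 1072.000000, DF = 0.909831, PV = 975.339232
Price P = sum_t PV_t = 1112.710784

Answer: Price = 1112.7108


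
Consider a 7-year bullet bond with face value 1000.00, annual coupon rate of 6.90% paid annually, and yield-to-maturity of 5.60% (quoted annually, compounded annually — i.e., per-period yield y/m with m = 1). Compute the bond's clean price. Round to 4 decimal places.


Answer: Price = 1073.6142

Derivation:
Coupon per period c = face * coupon_rate / m = 69.000000
Periods per year m = 1; per-period yield y/m = 0.056000
Number of cashflows N = 7
Cashflows (t years, CF_t, discount factor 1/(1+y/m)^(m*t), PV):
  t = 1.0000: CF_t = 69.000000, DF = 0.946970, PV = 65.340909
  t = 2.0000: CF_t = 69.000000, DF = 0.896752, PV = 61.875861
  t = 3.0000: CF_t = 69.000000, DF = 0.849197, PV = 58.594565
  t = 4.0000: CF_t = 69.000000, DF = 0.804163, PV = 55.487278
  t = 5.0000: CF_t = 69.000000, DF = 0.761518, PV = 52.544771
  t = 6.0000: CF_t = 69.000000, DF = 0.721135, PV = 49.758305
  t = 7.0000: CF_t = 1069.000000, DF = 0.682893, PV = 730.012468
Price P = sum_t PV_t = 1073.614157


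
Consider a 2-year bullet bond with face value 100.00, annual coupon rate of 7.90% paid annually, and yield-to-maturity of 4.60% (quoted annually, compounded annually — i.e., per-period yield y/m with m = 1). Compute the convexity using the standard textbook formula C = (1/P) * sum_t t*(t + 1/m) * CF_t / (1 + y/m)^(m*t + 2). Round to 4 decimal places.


Answer: Convexity = 5.2238

Derivation:
Coupon per period c = face * coupon_rate / m = 7.900000
Periods per year m = 1; per-period yield y/m = 0.046000
Number of cashflows N = 2
Cashflows (t years, CF_t, discount factor 1/(1+y/m)^(m*t), PV):
  t = 1.0000: CF_t = 7.900000, DF = 0.956023, PV = 7.552581
  t = 2.0000: CF_t = 107.900000, DF = 0.913980, PV = 98.618428
Price P = sum_t PV_t = 106.171009
Convexity numerator sum_t t*(t + 1/m) * CF_t / (1+y/m)^(m*t + 2):
  t = 1.0000: term = 13.805814
  t = 2.0000: term = 540.811548
Convexity = (1/P) * sum = 554.617363 / 106.171009 = 5.223812


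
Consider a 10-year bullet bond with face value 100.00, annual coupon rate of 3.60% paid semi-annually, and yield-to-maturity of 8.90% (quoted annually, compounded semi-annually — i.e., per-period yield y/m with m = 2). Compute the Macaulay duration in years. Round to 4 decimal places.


Coupon per period c = face * coupon_rate / m = 1.800000
Periods per year m = 2; per-period yield y/m = 0.044500
Number of cashflows N = 20
Cashflows (t years, CF_t, discount factor 1/(1+y/m)^(m*t), PV):
  t = 0.5000: CF_t = 1.800000, DF = 0.957396, PV = 1.723313
  t = 1.0000: CF_t = 1.800000, DF = 0.916607, PV = 1.649892
  t = 1.5000: CF_t = 1.800000, DF = 0.877556, PV = 1.579600
  t = 2.0000: CF_t = 1.800000, DF = 0.840168, PV = 1.512303
  t = 2.5000: CF_t = 1.800000, DF = 0.804374, PV = 1.447872
  t = 3.0000: CF_t = 1.800000, DF = 0.770104, PV = 1.386187
  t = 3.5000: CF_t = 1.800000, DF = 0.737294, PV = 1.327130
  t = 4.0000: CF_t = 1.800000, DF = 0.705883, PV = 1.270589
  t = 4.5000: CF_t = 1.800000, DF = 0.675809, PV = 1.216456
  t = 5.0000: CF_t = 1.800000, DF = 0.647017, PV = 1.164630
  t = 5.5000: CF_t = 1.800000, DF = 0.619451, PV = 1.115012
  t = 6.0000: CF_t = 1.800000, DF = 0.593060, PV = 1.067508
  t = 6.5000: CF_t = 1.800000, DF = 0.567793, PV = 1.022028
  t = 7.0000: CF_t = 1.800000, DF = 0.543603, PV = 0.978485
  t = 7.5000: CF_t = 1.800000, DF = 0.520443, PV = 0.936798
  t = 8.0000: CF_t = 1.800000, DF = 0.498270, PV = 0.896886
  t = 8.5000: CF_t = 1.800000, DF = 0.477042, PV = 0.858675
  t = 9.0000: CF_t = 1.800000, DF = 0.456718, PV = 0.822092
  t = 9.5000: CF_t = 1.800000, DF = 0.437260, PV = 0.787068
  t = 10.0000: CF_t = 101.800000, DF = 0.418631, PV = 42.616609
Price P = sum_t PV_t = 65.379134
Macaulay numerator sum_t t * PV_t:
  t * PV_t at t = 0.5000: 0.861656
  t * PV_t at t = 1.0000: 1.649892
  t * PV_t at t = 1.5000: 2.369400
  t * PV_t at t = 2.0000: 3.024605
  t * PV_t at t = 2.5000: 3.619681
  t * PV_t at t = 3.0000: 4.158561
  t * PV_t at t = 3.5000: 4.644954
  t * PV_t at t = 4.0000: 5.082354
  t * PV_t at t = 4.5000: 5.474053
  t * PV_t at t = 5.0000: 5.823151
  t * PV_t at t = 5.5000: 6.132567
  t * PV_t at t = 6.0000: 6.405049
  t * PV_t at t = 6.5000: 6.643181
  t * PV_t at t = 7.0000: 6.849397
  t * PV_t at t = 7.5000: 7.025983
  t * PV_t at t = 8.0000: 7.175090
  t * PV_t at t = 8.5000: 7.298740
  t * PV_t at t = 9.0000: 7.398829
  t * PV_t at t = 9.5000: 7.477143
  t * PV_t at t = 10.0000: 426.166092
Macaulay duration D = (sum_t t * PV_t) / P = 525.280380 / 65.379134 = 8.034373

Answer: Macaulay duration = 8.0344 years


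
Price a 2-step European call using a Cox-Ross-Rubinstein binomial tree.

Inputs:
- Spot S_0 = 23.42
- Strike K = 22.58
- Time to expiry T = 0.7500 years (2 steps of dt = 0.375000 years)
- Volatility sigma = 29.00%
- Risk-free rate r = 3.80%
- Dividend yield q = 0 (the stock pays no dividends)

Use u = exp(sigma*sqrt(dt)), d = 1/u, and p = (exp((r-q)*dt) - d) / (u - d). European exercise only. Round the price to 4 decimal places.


dt = T/N = 0.375000
u = exp(sigma*sqrt(dt)) = 1.194333; d = 1/u = 0.837287
p = (exp((r-q)*dt) - d) / (u - d) = 0.495916
Discount per step: exp(-r*dt) = 0.985851
Stock lattice S(k, i) with i counting down-moves:
  k=0: S(0,0) = 23.4200
  k=1: S(1,0) = 27.9713; S(1,1) = 19.6093
  k=2: S(2,0) = 33.4070; S(2,1) = 23.4200; S(2,2) = 16.4186
Terminal payoffs V(N, i) = max(S_T - K, 0):
  V(2,0) = 10.827030; V(2,1) = 0.840000; V(2,2) = 0.000000
Backward induction: V(k, i) = exp(-r*dt) * [p * V(k+1, i) + (1-p) * V(k+1, i+1)].
  V(1,0) = exp(-r*dt) * [p*10.827030 + (1-p)*0.840000] = 5.710766
  V(1,1) = exp(-r*dt) * [p*0.840000 + (1-p)*0.000000] = 0.410675
  V(0,0) = exp(-r*dt) * [p*5.710766 + (1-p)*0.410675] = 2.996075

Answer: Price = V(0,0) = 2.9961


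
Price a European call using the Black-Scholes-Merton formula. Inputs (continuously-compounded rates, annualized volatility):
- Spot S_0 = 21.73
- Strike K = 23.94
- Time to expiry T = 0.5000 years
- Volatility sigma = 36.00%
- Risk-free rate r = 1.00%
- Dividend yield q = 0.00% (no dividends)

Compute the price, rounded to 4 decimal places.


d1 = (ln(S/K) + (r - q + 0.5*sigma^2) * T) / (sigma * sqrt(T)) = -0.23356879
d2 = d1 - sigma * sqrt(T) = -0.48812723
exp(-rT) = 0.99501248; exp(-qT) = 1.00000000
C = S_0 * exp(-qT) * N(d1) - K * exp(-rT) * N(d2)
N(d1) = 0.40765988; N(d2) = 0.31272986
C = 21.7300 * 1.00000000 * 0.40765988 - 23.9400 * 0.99501248 * 0.31272986 = 1.4090

Answer: Price = 1.4090


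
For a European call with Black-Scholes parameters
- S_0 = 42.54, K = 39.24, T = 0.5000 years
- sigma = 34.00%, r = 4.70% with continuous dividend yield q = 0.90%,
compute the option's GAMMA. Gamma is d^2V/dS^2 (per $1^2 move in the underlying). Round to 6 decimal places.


d1 = 0.5351058646; d2 = 0.2946895590
phi(d1) = 0.3457263626; exp(-qT) = 0.9955101098; exp(-rT) = 0.9767739747
Gamma = exp(-qT) * phi(d1) / (S * sigma * sqrt(T)) = 0.9955101098 * 0.3457263626 / (42.5400 * 0.3400 * 0.7071067812) = 0.033652

Answer: Gamma = 0.033652


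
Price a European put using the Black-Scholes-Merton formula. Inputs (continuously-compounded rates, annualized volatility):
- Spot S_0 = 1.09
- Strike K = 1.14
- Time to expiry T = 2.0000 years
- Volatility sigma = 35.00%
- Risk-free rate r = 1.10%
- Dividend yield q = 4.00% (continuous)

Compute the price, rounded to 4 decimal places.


d1 = (ln(S/K) + (r - q + 0.5*sigma^2) * T) / (sigma * sqrt(T)) = 0.03969785
d2 = d1 - sigma * sqrt(T) = -0.45527690
exp(-rT) = 0.97824024; exp(-qT) = 0.92311635
P = K * exp(-rT) * N(-d2) - S_0 * exp(-qT) * N(-d1)
N(-d1) = 0.48416701; N(-d2) = 0.67554498
P = 1.1400 * 0.97824024 * 0.67554498 - 1.0900 * 0.92311635 * 0.48416701 = 0.2662

Answer: Price = 0.2662


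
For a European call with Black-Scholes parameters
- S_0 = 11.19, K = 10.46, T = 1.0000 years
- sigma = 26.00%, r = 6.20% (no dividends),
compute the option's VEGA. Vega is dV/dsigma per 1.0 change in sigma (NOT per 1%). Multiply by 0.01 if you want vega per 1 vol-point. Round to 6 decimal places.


Answer: Vega = 3.665385

Derivation:
d1 = 0.6279310142; d2 = 0.3679310142
phi(d1) = 0.3275589590; exp(-qT) = 1.0000000000; exp(-rT) = 0.9398828868
Vega = S * exp(-qT) * phi(d1) * sqrt(T) = 11.1900 * 1.0000000000 * 0.3275589590 * 1.0000000000 = 3.665385


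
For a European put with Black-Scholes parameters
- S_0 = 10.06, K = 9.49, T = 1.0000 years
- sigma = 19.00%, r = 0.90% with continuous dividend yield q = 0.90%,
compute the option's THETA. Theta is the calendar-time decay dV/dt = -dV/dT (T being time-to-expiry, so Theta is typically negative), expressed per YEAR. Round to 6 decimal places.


d1 = 0.4019923792; d2 = 0.2119923792
phi(d1) = 0.3679760334; exp(-qT) = 0.9910403788; exp(-rT) = 0.9910403788
Theta = -S*exp(-qT)*phi(d1)*sigma/(2*sqrt(T)) + r*K*exp(-rT)*N(-d2) - q*S*exp(-qT)*N(-d1)
N(-d1) = 0.3438448174; N(-d2) = 0.4160564899; sqrt(T) = 1.0000000000
Term 1 = -10.0600 * 0.9910403788 * 0.3679760334 * 0.1900 / (2 * 1.0000000000) = -0.3485238231
Term 2 = 0.0090 * 9.4900 * 0.9910403788 * 0.4160564899 = 0.0352170012
Term 3 = -0.0090 * 10.0600 * 0.9910403788 * 0.3438448174 = -0.0308527814
Theta = -0.3485238231 + (0.0352170012) + (-0.0308527814) = -0.344160

Answer: Theta = -0.344160
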